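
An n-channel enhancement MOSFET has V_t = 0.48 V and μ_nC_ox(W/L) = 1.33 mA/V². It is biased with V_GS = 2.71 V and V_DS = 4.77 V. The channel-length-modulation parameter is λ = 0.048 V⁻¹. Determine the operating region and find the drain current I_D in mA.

Saturation; I_D = 4.06 mA

V_ov = V_GS − V_t = 2.71 − 0.48 = 2.23 V.
Since V_DS = 4.77 V ≥ V_ov = 2.23 V, the device is in saturation.
I_D = ½ k_n V_ov² (1 + λ V_DS) = 0.5 × 1.33 × 2.23² × (1 + 0.048 × 4.77) = 4.06 mA.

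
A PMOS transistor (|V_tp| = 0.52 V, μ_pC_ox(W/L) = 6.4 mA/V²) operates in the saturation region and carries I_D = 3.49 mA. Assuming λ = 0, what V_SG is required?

V_SG = 1.56 V

In saturation I_D = ½ k_p (V_SG − |V_tp|)², so V_SG − |V_tp| = √(2 I_D / k_p) = √(2 × 3.49 / 6.4) = 1.04 V.
V_SG = 0.52 + 1.04 = 1.56 V.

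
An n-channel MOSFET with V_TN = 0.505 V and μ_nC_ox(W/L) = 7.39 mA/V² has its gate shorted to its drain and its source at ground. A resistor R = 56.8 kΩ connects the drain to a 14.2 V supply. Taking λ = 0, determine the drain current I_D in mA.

I_D = 0.237 mA

With gate tied to drain, V_GS = V_DS ≥ V_GS − V_TN, so the device is in saturation.
KCL at the drain: ½ k_n (V_GS − V_TN)² = (V_DD − V_GS)/R.
Let x = V_GS − 0.505. Then 210 x² + x − 13.69 = 0, giving x = 0.253 V (positive root), so V_GS = 0.758 V.
I_D = (V_DD − V_GS)/R = (14.2 − 0.758) / 56.8 = 0.237 mA.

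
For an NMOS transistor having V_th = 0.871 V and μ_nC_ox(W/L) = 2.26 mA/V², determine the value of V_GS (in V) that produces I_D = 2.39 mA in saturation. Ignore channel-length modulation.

V_GS = 2.33 V

In saturation I_D = ½ k_n (V_GS − V_th)², so V_GS − V_th = √(2 I_D / k_n) = √(2 × 2.39 / 2.26) = 1.45 V.
V_GS = 0.871 + 1.45 = 2.33 V.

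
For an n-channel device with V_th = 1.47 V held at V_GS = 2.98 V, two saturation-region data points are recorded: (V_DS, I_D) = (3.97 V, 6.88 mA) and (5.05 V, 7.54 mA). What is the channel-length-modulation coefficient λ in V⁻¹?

With V_GS fixed, I_D ∝ (1 + λ V_DS) in saturation, so I_D2/I_D1 = (1 + λ V_DS2)/(1 + λ V_DS1).
7.54/6.88 = 1.096 = (1 + 5.05 λ)/(1 + 3.97 λ).
Solving: λ (I_D1 V_DS2 − I_D2 V_DS1) = I_D2 − I_D1, so λ = (7.54 − 6.88) / (6.88 × 5.05 − 7.54 × 3.97) = 0.66 / 4.81 = 0.137 V⁻¹.

λ = 0.137 V⁻¹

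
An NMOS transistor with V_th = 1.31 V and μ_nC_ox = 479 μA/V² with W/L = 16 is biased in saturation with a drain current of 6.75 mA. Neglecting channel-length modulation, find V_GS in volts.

V_GS = 2.64 V

k_n = μ_nC_ox · (W/L) = 7.664 mA/V².
In saturation I_D = ½ k_n (V_GS − V_th)², so V_GS − V_th = √(2 I_D / k_n) = √(2 × 6.75 / 7.664) = 1.33 V.
V_GS = 1.31 + 1.33 = 2.64 V.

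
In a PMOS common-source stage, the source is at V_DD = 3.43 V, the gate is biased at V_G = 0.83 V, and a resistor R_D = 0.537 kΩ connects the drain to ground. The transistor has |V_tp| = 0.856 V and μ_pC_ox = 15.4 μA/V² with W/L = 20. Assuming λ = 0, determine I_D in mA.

I_D = 0.468 mA

V_SG = V_DD − V_G = 3.43 − 0.83 = 2.6 V, so V_ov = 2.6 − 0.856 = 1.74 V.
k_p = μ_pC_ox · (W/L) = 0.308 mA/V².
Assume saturation: I_D = ½ k_p V_ov² = 0.5 × 0.308 × 1.74² = 0.468 mA, giving V_SD = V_DD − I_D R_D = 3.43 − 0.468 × 0.537 = 3.18 V.
V_SD = 3.18 V ≥ V_ov = 1.74 V, confirming saturation.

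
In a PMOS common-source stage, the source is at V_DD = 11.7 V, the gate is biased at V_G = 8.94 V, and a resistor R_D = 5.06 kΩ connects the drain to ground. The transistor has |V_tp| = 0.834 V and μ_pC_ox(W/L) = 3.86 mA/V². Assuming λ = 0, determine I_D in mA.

I_D = 2.25 mA

V_SG = V_DD − V_G = 11.7 − 8.94 = 2.76 V, so V_ov = 2.76 − 0.834 = 1.93 V.
Assume saturation: I_D = ½ k_p V_ov² = 0.5 × 3.86 × 1.93² = 7.16 mA, giving V_SD = V_DD − I_D R_D = 11.7 − 7.16 × 5.06 = -24.5 V.
But -24.5 V < V_ov = 1.93 V, so the device is actually in triode.
In triode I_D = k_p[V_ov V_SD − ½ V_SD²] and I_D = (V_DD − V_SD)/R_D. Equating: 9.77 V_SD² − 38.62 V_SD + 11.7 = 0, giving V_SD = 0.331 V (the root below V_ov).
I_D = (11.7 − 0.331) / 5.06 = 2.25 mA.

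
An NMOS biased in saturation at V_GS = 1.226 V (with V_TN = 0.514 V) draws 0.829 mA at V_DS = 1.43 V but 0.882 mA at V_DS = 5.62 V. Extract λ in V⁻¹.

λ = 0.0156 V⁻¹

With V_GS fixed, I_D ∝ (1 + λ V_DS) in saturation, so I_D2/I_D1 = (1 + λ V_DS2)/(1 + λ V_DS1).
0.882/0.829 = 1.064 = (1 + 5.62 λ)/(1 + 1.43 λ).
Solving: λ (I_D1 V_DS2 − I_D2 V_DS1) = I_D2 − I_D1, so λ = (0.882 − 0.829) / (0.829 × 5.62 − 0.882 × 1.43) = 0.053 / 3.4 = 0.0156 V⁻¹.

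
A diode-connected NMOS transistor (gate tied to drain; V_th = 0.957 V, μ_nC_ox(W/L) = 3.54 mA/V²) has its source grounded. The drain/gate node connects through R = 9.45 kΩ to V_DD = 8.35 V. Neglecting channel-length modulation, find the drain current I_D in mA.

I_D = 0.715 mA

With gate tied to drain, V_GS = V_DS ≥ V_GS − V_th, so the device is in saturation.
KCL at the drain: ½ k_n (V_GS − V_th)² = (V_DD − V_GS)/R.
Let x = V_GS − 0.957. Then 16.7 x² + x − 7.393 = 0, giving x = 0.636 V (positive root), so V_GS = 1.59 V.
I_D = (V_DD − V_GS)/R = (8.35 − 1.59) / 9.45 = 0.715 mA.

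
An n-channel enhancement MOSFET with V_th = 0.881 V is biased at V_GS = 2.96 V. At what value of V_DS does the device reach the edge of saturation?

The boundary between triode and saturation is V_DS = V_GS − V_th = V_ov.
V_ov = 2.96 − 0.881 = 2.08 V.

V_DS,sat = 2.08 V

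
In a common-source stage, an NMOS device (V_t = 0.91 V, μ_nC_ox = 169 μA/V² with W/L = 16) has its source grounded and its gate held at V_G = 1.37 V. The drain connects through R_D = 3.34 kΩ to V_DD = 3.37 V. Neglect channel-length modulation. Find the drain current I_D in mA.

V_GS = V_G = 1.37 V, so V_ov = 1.37 − 0.91 = 0.46 V.
k_n = μ_nC_ox · (W/L) = 2.704 mA/V².
Assume saturation: I_D = ½ k_n V_ov² = 0.5 × 2.704 × 0.46² = 0.286 mA, giving V_DS = V_DD − I_D R_D = 3.37 − 0.286 × 3.34 = 2.41 V.
V_DS = 2.41 V ≥ V_ov = 0.46 V, confirming saturation.

I_D = 0.286 mA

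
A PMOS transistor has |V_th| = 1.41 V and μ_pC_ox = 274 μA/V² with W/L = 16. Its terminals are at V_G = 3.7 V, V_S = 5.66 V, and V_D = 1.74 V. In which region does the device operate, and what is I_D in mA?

Saturation; I_D = 0.663 mA

V_SG = V_S − V_G = 5.66 − 3.7 = 1.96 V; V_SD = V_S − V_D = 5.66 − 1.74 = 3.92 V.
k_p = μ_pC_ox · (W/L) = 4.384 mA/V².
V_ov = V_SG − |V_th| = 1.96 − 1.41 = 0.55 V.
Since V_SD = 3.92 V ≥ V_ov = 0.55 V, the device is in saturation.
I_D = ½ k_p V_ov² = 0.5 × 4.384 × 0.55² = 0.663 mA.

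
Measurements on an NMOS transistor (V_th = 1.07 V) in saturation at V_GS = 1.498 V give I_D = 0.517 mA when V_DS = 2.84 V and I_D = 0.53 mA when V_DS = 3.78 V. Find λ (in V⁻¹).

λ = 0.0289 V⁻¹

With V_GS fixed, I_D ∝ (1 + λ V_DS) in saturation, so I_D2/I_D1 = (1 + λ V_DS2)/(1 + λ V_DS1).
0.53/0.517 = 1.025 = (1 + 3.78 λ)/(1 + 2.84 λ).
Solving: λ (I_D1 V_DS2 − I_D2 V_DS1) = I_D2 − I_D1, so λ = (0.53 − 0.517) / (0.517 × 3.78 − 0.53 × 2.84) = 0.013 / 0.449 = 0.0289 V⁻¹.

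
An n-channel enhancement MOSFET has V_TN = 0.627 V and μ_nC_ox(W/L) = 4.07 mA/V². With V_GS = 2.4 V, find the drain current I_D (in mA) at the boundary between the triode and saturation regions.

I_D = 6.40 mA

At the boundary V_DS = V_ov = V_GS − V_TN = 2.4 − 0.627 = 1.77 V.
I_D = ½ k_n V_ov² = 0.5 × 4.07 × 1.77² = 6.4 mA.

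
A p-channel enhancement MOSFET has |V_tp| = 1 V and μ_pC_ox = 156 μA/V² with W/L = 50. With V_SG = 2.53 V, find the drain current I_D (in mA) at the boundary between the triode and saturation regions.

At the boundary V_SD = V_ov = V_SG − |V_tp| = 2.53 − 1 = 1.53 V.
k_p = μ_pC_ox · (W/L) = 7.8 mA/V².
I_D = ½ k_p V_ov² = 0.5 × 7.8 × 1.53² = 9.13 mA.

I_D = 9.13 mA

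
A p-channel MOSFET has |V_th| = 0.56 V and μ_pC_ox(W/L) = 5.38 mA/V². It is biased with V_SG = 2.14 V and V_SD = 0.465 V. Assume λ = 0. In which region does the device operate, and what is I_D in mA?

V_ov = V_SG − |V_th| = 2.14 − 0.56 = 1.58 V.
Since V_SD = 0.465 V < V_ov = 1.58 V, the device is in the triode region.
I_D = k_p [V_ov · V_SD − ½ V_SD²] = 5.38 × [1.58 × 0.465 − 0.5 × 0.465²] = 3.37 mA.

Triode; I_D = 3.37 mA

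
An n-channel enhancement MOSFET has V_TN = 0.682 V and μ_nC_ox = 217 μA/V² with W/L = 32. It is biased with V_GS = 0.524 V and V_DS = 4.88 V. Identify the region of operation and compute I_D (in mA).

Cutoff; I_D = 0 mA

V_GS = 0.524 V < V_TN = 0.682 V, so the transistor is in cutoff.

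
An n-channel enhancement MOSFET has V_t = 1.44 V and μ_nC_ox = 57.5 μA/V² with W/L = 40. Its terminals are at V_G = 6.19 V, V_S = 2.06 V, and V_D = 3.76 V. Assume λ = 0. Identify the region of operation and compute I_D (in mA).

Triode; I_D = 7.19 mA

V_GS = V_G − V_S = 6.19 − 2.06 = 4.13 V; V_DS = V_D − V_S = 3.76 − 2.06 = 1.7 V.
k_n = μ_nC_ox · (W/L) = 2.3 mA/V².
V_ov = V_GS − V_t = 4.13 − 1.44 = 2.69 V.
Since V_DS = 1.7 V < V_ov = 2.69 V, the device is in the triode region.
I_D = k_n [V_ov · V_DS − ½ V_DS²] = 2.3 × [2.69 × 1.7 − 0.5 × 1.7²] = 7.19 mA.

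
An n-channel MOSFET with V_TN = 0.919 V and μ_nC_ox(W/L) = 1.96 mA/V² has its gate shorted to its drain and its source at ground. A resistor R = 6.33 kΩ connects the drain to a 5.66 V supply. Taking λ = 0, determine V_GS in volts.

V_GS = 1.72 V

With gate tied to drain, V_GS = V_DS ≥ V_GS − V_TN, so the device is in saturation.
KCL at the drain: ½ k_n (V_GS − V_TN)² = (V_DD − V_GS)/R.
Let x = V_GS − 0.919. Then 6.2 x² + x − 4.741 = 0, giving x = 0.797 V (positive root), so V_GS = 1.72 V.
I_D = (V_DD − V_GS)/R = (5.66 − 1.72) / 6.33 = 0.623 mA.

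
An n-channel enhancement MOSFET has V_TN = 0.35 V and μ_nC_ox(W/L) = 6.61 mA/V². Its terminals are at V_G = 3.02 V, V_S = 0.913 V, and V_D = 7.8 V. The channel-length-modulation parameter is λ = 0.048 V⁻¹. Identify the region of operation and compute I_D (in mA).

Saturation; I_D = 13.6 mA

V_GS = V_G − V_S = 3.02 − 0.913 = 2.11 V; V_DS = V_D − V_S = 7.8 − 0.913 = 6.89 V.
V_ov = V_GS − V_TN = 2.11 − 0.35 = 1.76 V.
Since V_DS = 6.89 V ≥ V_ov = 1.76 V, the device is in saturation.
I_D = ½ k_n V_ov² (1 + λ V_DS) = 0.5 × 6.61 × 1.76² × (1 + 0.048 × 6.89) = 13.6 mA.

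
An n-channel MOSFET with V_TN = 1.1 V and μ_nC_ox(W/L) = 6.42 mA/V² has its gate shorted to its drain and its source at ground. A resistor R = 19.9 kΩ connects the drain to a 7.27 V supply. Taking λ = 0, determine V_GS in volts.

With gate tied to drain, V_GS = V_DS ≥ V_GS − V_TN, so the device is in saturation.
KCL at the drain: ½ k_n (V_GS − V_TN)² = (V_DD − V_GS)/R.
Let x = V_GS − 1.1. Then 63.9 x² + x − 6.17 = 0, giving x = 0.303 V (positive root), so V_GS = 1.4 V.
I_D = (V_DD − V_GS)/R = (7.27 − 1.4) / 19.9 = 0.295 mA.

V_GS = 1.40 V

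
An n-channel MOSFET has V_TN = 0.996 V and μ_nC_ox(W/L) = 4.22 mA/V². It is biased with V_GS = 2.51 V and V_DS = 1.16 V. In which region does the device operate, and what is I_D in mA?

V_ov = V_GS − V_TN = 2.51 − 0.996 = 1.51 V.
Since V_DS = 1.16 V < V_ov = 1.51 V, the device is in the triode region.
I_D = k_n [V_ov · V_DS − ½ V_DS²] = 4.22 × [1.51 × 1.16 − 0.5 × 1.16²] = 4.57 mA.

Triode; I_D = 4.57 mA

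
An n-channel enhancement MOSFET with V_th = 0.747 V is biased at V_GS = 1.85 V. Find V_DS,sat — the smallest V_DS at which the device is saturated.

The boundary between triode and saturation is V_DS = V_GS − V_th = V_ov.
V_ov = 1.85 − 0.747 = 1.1 V.

V_DS,sat = 1.10 V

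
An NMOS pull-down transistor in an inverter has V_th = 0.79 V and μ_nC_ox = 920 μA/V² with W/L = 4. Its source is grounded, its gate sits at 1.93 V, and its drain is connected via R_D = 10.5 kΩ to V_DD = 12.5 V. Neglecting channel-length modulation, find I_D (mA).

V_GS = V_G = 1.93 V, so V_ov = 1.93 − 0.79 = 1.14 V.
k_n = μ_nC_ox · (W/L) = 3.68 mA/V².
Assume saturation: I_D = ½ k_n V_ov² = 0.5 × 3.68 × 1.14² = 2.39 mA, giving V_DS = V_DD − I_D R_D = 12.5 − 2.39 × 10.5 = -12.6 V.
But -12.6 V < V_ov = 1.14 V, so the device is actually in triode.
In triode I_D = k_n[V_ov V_DS − ½ V_DS²] and I_D = (V_DD − V_DS)/R_D. Equating: 19.3 V_DS² − 45.05 V_DS + 12.5 = 0, giving V_DS = 0.322 V (the root below V_ov).
I_D = (12.5 − 0.322) / 10.5 = 1.16 mA.

I_D = 1.16 mA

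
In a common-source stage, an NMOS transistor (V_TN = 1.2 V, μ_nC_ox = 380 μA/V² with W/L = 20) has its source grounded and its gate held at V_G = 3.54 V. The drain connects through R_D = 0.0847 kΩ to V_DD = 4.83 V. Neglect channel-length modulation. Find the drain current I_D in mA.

I_D = 20.8 mA

V_GS = V_G = 3.54 V, so V_ov = 3.54 − 1.2 = 2.34 V.
k_n = μ_nC_ox · (W/L) = 7.6 mA/V².
Assume saturation: I_D = ½ k_n V_ov² = 0.5 × 7.6 × 2.34² = 20.8 mA, giving V_DS = V_DD − I_D R_D = 4.83 − 20.8 × 0.0847 = 3.07 V.
V_DS = 3.07 V ≥ V_ov = 2.34 V, confirming saturation.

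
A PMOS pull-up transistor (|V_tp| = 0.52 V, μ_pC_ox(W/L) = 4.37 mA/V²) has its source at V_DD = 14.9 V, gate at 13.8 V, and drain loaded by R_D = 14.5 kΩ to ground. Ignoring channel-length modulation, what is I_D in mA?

I_D = 0.735 mA

V_SG = V_DD − V_G = 14.9 − 13.8 = 1.1 V, so V_ov = 1.1 − 0.52 = 0.58 V.
Assume saturation: I_D = ½ k_p V_ov² = 0.5 × 4.37 × 0.58² = 0.735 mA, giving V_SD = V_DD − I_D R_D = 14.9 − 0.735 × 14.5 = 4.24 V.
V_SD = 4.24 V ≥ V_ov = 0.58 V, confirming saturation.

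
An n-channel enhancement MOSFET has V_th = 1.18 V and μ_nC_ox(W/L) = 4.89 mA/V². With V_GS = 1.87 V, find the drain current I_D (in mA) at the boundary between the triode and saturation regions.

I_D = 1.16 mA

At the boundary V_DS = V_ov = V_GS − V_th = 1.87 − 1.18 = 0.69 V.
I_D = ½ k_n V_ov² = 0.5 × 4.89 × 0.69² = 1.16 mA.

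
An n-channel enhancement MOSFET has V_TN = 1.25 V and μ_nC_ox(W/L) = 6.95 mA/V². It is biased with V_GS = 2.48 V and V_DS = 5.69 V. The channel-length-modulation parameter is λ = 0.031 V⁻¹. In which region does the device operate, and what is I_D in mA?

Saturation; I_D = 6.18 mA

V_ov = V_GS − V_TN = 2.48 − 1.25 = 1.23 V.
Since V_DS = 5.69 V ≥ V_ov = 1.23 V, the device is in saturation.
I_D = ½ k_n V_ov² (1 + λ V_DS) = 0.5 × 6.95 × 1.23² × (1 + 0.031 × 5.69) = 6.18 mA.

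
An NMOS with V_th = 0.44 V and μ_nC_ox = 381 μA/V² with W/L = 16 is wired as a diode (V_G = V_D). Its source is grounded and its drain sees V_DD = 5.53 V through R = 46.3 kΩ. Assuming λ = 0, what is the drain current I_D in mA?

I_D = 0.106 mA

With gate tied to drain, V_GS = V_DS ≥ V_GS − V_th, so the device is in saturation.
k_n = μ_nC_ox · (W/L) = 6.096 mA/V².
KCL at the drain: ½ k_n (V_GS − V_th)² = (V_DD − V_GS)/R.
Let x = V_GS − 0.44. Then 141 x² + x − 5.09 = 0, giving x = 0.186 V (positive root), so V_GS = 0.626 V.
I_D = (V_DD − V_GS)/R = (5.53 − 0.626) / 46.3 = 0.106 mA.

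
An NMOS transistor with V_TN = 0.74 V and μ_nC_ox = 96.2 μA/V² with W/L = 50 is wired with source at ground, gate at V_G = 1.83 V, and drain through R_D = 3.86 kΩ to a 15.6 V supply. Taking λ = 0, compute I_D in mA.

V_GS = V_G = 1.83 V, so V_ov = 1.83 − 0.74 = 1.09 V.
k_n = μ_nC_ox · (W/L) = 4.81 mA/V².
Assume saturation: I_D = ½ k_n V_ov² = 0.5 × 4.81 × 1.09² = 2.86 mA, giving V_DS = V_DD − I_D R_D = 15.6 − 2.86 × 3.86 = 4.57 V.
V_DS = 4.57 V ≥ V_ov = 1.09 V, confirming saturation.

I_D = 2.86 mA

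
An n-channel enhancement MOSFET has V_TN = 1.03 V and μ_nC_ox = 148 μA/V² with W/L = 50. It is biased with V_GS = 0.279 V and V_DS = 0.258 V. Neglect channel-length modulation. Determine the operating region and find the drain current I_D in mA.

V_GS = 0.279 V < V_TN = 1.03 V, so the transistor is in cutoff.

Cutoff; I_D = 0 mA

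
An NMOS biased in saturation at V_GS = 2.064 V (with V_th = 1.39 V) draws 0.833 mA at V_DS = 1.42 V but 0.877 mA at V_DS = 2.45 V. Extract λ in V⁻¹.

λ = 0.0553 V⁻¹

With V_GS fixed, I_D ∝ (1 + λ V_DS) in saturation, so I_D2/I_D1 = (1 + λ V_DS2)/(1 + λ V_DS1).
0.877/0.833 = 1.053 = (1 + 2.45 λ)/(1 + 1.42 λ).
Solving: λ (I_D1 V_DS2 − I_D2 V_DS1) = I_D2 − I_D1, so λ = (0.877 − 0.833) / (0.833 × 2.45 − 0.877 × 1.42) = 0.044 / 0.796 = 0.0553 V⁻¹.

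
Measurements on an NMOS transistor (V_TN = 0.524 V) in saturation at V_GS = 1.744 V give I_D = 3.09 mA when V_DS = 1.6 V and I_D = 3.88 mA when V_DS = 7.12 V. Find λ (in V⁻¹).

With V_GS fixed, I_D ∝ (1 + λ V_DS) in saturation, so I_D2/I_D1 = (1 + λ V_DS2)/(1 + λ V_DS1).
3.88/3.09 = 1.256 = (1 + 7.12 λ)/(1 + 1.6 λ).
Solving: λ (I_D1 V_DS2 − I_D2 V_DS1) = I_D2 − I_D1, so λ = (3.88 − 3.09) / (3.09 × 7.12 − 3.88 × 1.6) = 0.79 / 15.8 = 0.05 V⁻¹.

λ = 0.0500 V⁻¹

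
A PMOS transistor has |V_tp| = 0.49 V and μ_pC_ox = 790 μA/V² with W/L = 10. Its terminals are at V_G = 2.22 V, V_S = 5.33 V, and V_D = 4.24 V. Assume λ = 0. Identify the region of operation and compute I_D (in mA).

V_SG = V_S − V_G = 5.33 − 2.22 = 3.11 V; V_SD = V_S − V_D = 5.33 − 4.24 = 1.09 V.
k_p = μ_pC_ox · (W/L) = 7.9 mA/V².
V_ov = V_SG − |V_tp| = 3.11 − 0.49 = 2.62 V.
Since V_SD = 1.09 V < V_ov = 2.62 V, the device is in the triode region.
I_D = k_p [V_ov · V_SD − ½ V_SD²] = 7.9 × [2.62 × 1.09 − 0.5 × 1.09²] = 17.9 mA.

Triode; I_D = 17.9 mA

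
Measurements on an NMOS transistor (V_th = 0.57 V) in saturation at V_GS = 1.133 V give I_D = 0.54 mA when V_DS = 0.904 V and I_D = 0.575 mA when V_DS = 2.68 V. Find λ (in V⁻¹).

λ = 0.0377 V⁻¹

With V_GS fixed, I_D ∝ (1 + λ V_DS) in saturation, so I_D2/I_D1 = (1 + λ V_DS2)/(1 + λ V_DS1).
0.575/0.54 = 1.065 = (1 + 2.68 λ)/(1 + 0.904 λ).
Solving: λ (I_D1 V_DS2 − I_D2 V_DS1) = I_D2 − I_D1, so λ = (0.575 − 0.54) / (0.54 × 2.68 − 0.575 × 0.904) = 0.035 / 0.927 = 0.0377 V⁻¹.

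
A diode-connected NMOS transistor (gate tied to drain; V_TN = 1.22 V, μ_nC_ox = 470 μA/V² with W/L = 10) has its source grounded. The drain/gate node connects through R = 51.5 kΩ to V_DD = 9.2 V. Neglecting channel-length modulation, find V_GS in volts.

V_GS = 1.47 V

With gate tied to drain, V_GS = V_DS ≥ V_GS − V_TN, so the device is in saturation.
k_n = μ_nC_ox · (W/L) = 4.7 mA/V².
KCL at the drain: ½ k_n (V_GS − V_TN)² = (V_DD − V_GS)/R.
Let x = V_GS − 1.22. Then 121 x² + x − 7.98 = 0, giving x = 0.253 V (positive root), so V_GS = 1.47 V.
I_D = (V_DD − V_GS)/R = (9.2 − 1.47) / 51.5 = 0.15 mA.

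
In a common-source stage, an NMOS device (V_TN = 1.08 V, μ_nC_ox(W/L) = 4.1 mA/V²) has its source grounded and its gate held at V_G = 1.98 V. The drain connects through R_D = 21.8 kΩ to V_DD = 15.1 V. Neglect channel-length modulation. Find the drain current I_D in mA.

V_GS = V_G = 1.98 V, so V_ov = 1.98 − 1.08 = 0.9 V.
Assume saturation: I_D = ½ k_n V_ov² = 0.5 × 4.1 × 0.9² = 1.66 mA, giving V_DS = V_DD − I_D R_D = 15.1 − 1.66 × 21.8 = -21.1 V.
But -21.1 V < V_ov = 0.9 V, so the device is actually in triode.
In triode I_D = k_n[V_ov V_DS − ½ V_DS²] and I_D = (V_DD − V_DS)/R_D. Equating: 44.7 V_DS² − 81.44 V_DS + 15.1 = 0, giving V_DS = 0.209 V (the root below V_ov).
I_D = (15.1 − 0.209) / 21.8 = 0.683 mA.

I_D = 0.683 mA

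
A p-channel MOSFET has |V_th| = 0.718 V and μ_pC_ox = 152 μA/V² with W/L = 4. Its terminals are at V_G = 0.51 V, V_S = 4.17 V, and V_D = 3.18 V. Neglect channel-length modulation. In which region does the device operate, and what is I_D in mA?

V_SG = V_S − V_G = 4.17 − 0.51 = 3.66 V; V_SD = V_S − V_D = 4.17 − 3.18 = 0.99 V.
k_p = μ_pC_ox · (W/L) = 0.608 mA/V².
V_ov = V_SG − |V_th| = 3.66 − 0.718 = 2.94 V.
Since V_SD = 0.99 V < V_ov = 2.94 V, the device is in the triode region.
I_D = k_p [V_ov · V_SD − ½ V_SD²] = 0.608 × [2.94 × 0.99 − 0.5 × 0.99²] = 1.47 mA.

Triode; I_D = 1.47 mA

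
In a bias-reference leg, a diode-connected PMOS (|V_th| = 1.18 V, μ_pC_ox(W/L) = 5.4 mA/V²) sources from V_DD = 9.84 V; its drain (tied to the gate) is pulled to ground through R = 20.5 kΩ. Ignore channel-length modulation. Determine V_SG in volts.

V_SG = 1.57 V

With gate tied to drain, V_SG = V_SD ≥ V_SG − |V_th|, so the device is in saturation.
KCL at the drain: ½ k_p (V_SG − |V_th|)² = (V_DD − V_SG)/R.
Let x = V_SG − 1.18. Then 55.4 x² + x − 8.66 = 0, giving x = 0.387 V (positive root), so V_SG = 1.57 V.
I_D = (V_DD − V_SG)/R = (9.84 − 1.57) / 20.5 = 0.404 mA.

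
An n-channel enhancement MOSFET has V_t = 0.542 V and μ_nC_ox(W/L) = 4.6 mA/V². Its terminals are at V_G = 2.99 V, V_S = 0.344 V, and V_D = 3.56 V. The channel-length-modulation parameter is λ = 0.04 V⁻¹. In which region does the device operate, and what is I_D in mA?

V_GS = V_G − V_S = 2.99 − 0.344 = 2.65 V; V_DS = V_D − V_S = 3.56 − 0.344 = 3.22 V.
V_ov = V_GS − V_t = 2.65 − 0.542 = 2.1 V.
Since V_DS = 3.22 V ≥ V_ov = 2.1 V, the device is in saturation.
I_D = ½ k_n V_ov² (1 + λ V_DS) = 0.5 × 4.6 × 2.1² × (1 + 0.04 × 3.22) = 11.5 mA.

Saturation; I_D = 11.5 mA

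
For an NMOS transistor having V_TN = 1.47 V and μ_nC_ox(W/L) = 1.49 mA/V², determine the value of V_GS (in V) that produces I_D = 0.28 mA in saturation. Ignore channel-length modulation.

V_GS = 2.08 V

In saturation I_D = ½ k_n (V_GS − V_TN)², so V_GS − V_TN = √(2 I_D / k_n) = √(2 × 0.28 / 1.49) = 0.613 V.
V_GS = 1.47 + 0.613 = 2.08 V.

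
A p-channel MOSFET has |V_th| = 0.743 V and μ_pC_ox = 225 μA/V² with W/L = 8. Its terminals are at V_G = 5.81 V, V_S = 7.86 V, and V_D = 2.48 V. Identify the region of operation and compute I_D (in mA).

V_SG = V_S − V_G = 7.86 − 5.81 = 2.05 V; V_SD = V_S − V_D = 7.86 − 2.48 = 5.38 V.
k_p = μ_pC_ox · (W/L) = 1.8 mA/V².
V_ov = V_SG − |V_th| = 2.05 − 0.743 = 1.31 V.
Since V_SD = 5.38 V ≥ V_ov = 1.31 V, the device is in saturation.
I_D = ½ k_p V_ov² = 0.5 × 1.8 × 1.31² = 1.54 mA.

Saturation; I_D = 1.54 mA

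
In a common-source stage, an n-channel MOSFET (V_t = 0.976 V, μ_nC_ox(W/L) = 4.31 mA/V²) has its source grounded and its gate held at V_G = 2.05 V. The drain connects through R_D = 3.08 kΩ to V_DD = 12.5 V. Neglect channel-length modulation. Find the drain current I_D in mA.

V_GS = V_G = 2.05 V, so V_ov = 2.05 − 0.976 = 1.07 V.
Assume saturation: I_D = ½ k_n V_ov² = 0.5 × 4.31 × 1.07² = 2.49 mA, giving V_DS = V_DD − I_D R_D = 12.5 − 2.49 × 3.08 = 4.84 V.
V_DS = 4.84 V ≥ V_ov = 1.07 V, confirming saturation.

I_D = 2.49 mA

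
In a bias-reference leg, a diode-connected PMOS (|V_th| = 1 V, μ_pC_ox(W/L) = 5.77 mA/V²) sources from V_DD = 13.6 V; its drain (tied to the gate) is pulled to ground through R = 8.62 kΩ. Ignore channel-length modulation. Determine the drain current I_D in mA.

I_D = 1.38 mA

With gate tied to drain, V_SG = V_SD ≥ V_SG − |V_th|, so the device is in saturation.
KCL at the drain: ½ k_p (V_SG − |V_th|)² = (V_DD − V_SG)/R.
Let x = V_SG − 1. Then 24.9 x² + x − 12.6 = 0, giving x = 0.692 V (positive root), so V_SG = 1.69 V.
I_D = (V_DD − V_SG)/R = (13.6 − 1.69) / 8.62 = 1.38 mA.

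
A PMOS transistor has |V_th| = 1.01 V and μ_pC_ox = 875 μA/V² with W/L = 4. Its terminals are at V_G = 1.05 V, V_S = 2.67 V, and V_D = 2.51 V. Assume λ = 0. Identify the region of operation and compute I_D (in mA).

Triode; I_D = 0.297 mA

V_SG = V_S − V_G = 2.67 − 1.05 = 1.62 V; V_SD = V_S − V_D = 2.67 − 2.51 = 0.16 V.
k_p = μ_pC_ox · (W/L) = 3.5 mA/V².
V_ov = V_SG − |V_th| = 1.62 − 1.01 = 0.61 V.
Since V_SD = 0.16 V < V_ov = 0.61 V, the device is in the triode region.
I_D = k_p [V_ov · V_SD − ½ V_SD²] = 3.5 × [0.61 × 0.16 − 0.5 × 0.16²] = 0.297 mA.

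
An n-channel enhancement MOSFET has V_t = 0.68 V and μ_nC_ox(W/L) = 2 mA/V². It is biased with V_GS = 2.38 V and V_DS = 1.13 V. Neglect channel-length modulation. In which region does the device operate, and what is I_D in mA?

V_ov = V_GS − V_t = 2.38 − 0.68 = 1.7 V.
Since V_DS = 1.13 V < V_ov = 1.7 V, the device is in the triode region.
I_D = k_n [V_ov · V_DS − ½ V_DS²] = 2 × [1.7 × 1.13 − 0.5 × 1.13²] = 2.57 mA.

Triode; I_D = 2.57 mA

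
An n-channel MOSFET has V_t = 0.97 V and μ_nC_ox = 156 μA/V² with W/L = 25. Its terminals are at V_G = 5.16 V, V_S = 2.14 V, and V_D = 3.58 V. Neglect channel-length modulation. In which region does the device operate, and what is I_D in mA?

V_GS = V_G − V_S = 5.16 − 2.14 = 3.02 V; V_DS = V_D − V_S = 3.58 − 2.14 = 1.44 V.
k_n = μ_nC_ox · (W/L) = 3.9 mA/V².
V_ov = V_GS − V_t = 3.02 − 0.97 = 2.05 V.
Since V_DS = 1.44 V < V_ov = 2.05 V, the device is in the triode region.
I_D = k_n [V_ov · V_DS − ½ V_DS²] = 3.9 × [2.05 × 1.44 − 0.5 × 1.44²] = 7.47 mA.

Triode; I_D = 7.47 mA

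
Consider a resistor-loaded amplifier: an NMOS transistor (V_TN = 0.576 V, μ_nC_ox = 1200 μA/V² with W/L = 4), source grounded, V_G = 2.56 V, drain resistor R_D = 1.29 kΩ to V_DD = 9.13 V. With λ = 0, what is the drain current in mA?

I_D = 6.41 mA

V_GS = V_G = 2.56 V, so V_ov = 2.56 − 0.576 = 1.98 V.
k_n = μ_nC_ox · (W/L) = 4.8 mA/V².
Assume saturation: I_D = ½ k_n V_ov² = 0.5 × 4.8 × 1.98² = 9.45 mA, giving V_DS = V_DD − I_D R_D = 9.13 − 9.45 × 1.29 = -3.06 V.
But -3.06 V < V_ov = 1.98 V, so the device is actually in triode.
In triode I_D = k_n[V_ov V_DS − ½ V_DS²] and I_D = (V_DD − V_DS)/R_D. Equating: 3.1 V_DS² − 13.28 V_DS + 9.13 = 0, giving V_DS = 0.859 V (the root below V_ov).
I_D = (9.13 − 0.859) / 1.29 = 6.41 mA.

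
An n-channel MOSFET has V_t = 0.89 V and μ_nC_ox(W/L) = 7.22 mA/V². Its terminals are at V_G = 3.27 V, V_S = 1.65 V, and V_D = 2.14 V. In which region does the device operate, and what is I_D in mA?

Triode; I_D = 1.72 mA

V_GS = V_G − V_S = 3.27 − 1.65 = 1.62 V; V_DS = V_D − V_S = 2.14 − 1.65 = 0.49 V.
V_ov = V_GS − V_t = 1.62 − 0.89 = 0.73 V.
Since V_DS = 0.49 V < V_ov = 0.73 V, the device is in the triode region.
I_D = k_n [V_ov · V_DS − ½ V_DS²] = 7.22 × [0.73 × 0.49 − 0.5 × 0.49²] = 1.72 mA.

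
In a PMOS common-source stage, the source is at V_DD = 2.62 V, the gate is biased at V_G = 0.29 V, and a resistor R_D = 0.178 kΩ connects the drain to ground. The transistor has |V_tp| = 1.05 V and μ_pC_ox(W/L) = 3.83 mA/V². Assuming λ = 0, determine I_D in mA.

I_D = 3.14 mA

V_SG = V_DD − V_G = 2.62 − 0.29 = 2.33 V, so V_ov = 2.33 − 1.05 = 1.28 V.
Assume saturation: I_D = ½ k_p V_ov² = 0.5 × 3.83 × 1.28² = 3.14 mA, giving V_SD = V_DD − I_D R_D = 2.62 − 3.14 × 0.178 = 2.06 V.
V_SD = 2.06 V ≥ V_ov = 1.28 V, confirming saturation.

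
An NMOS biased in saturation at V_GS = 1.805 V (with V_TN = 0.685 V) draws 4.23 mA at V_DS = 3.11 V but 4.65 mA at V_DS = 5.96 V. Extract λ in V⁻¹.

λ = 0.0391 V⁻¹

With V_GS fixed, I_D ∝ (1 + λ V_DS) in saturation, so I_D2/I_D1 = (1 + λ V_DS2)/(1 + λ V_DS1).
4.65/4.23 = 1.099 = (1 + 5.96 λ)/(1 + 3.11 λ).
Solving: λ (I_D1 V_DS2 − I_D2 V_DS1) = I_D2 − I_D1, so λ = (4.65 − 4.23) / (4.23 × 5.96 − 4.65 × 3.11) = 0.42 / 10.7 = 0.0391 V⁻¹.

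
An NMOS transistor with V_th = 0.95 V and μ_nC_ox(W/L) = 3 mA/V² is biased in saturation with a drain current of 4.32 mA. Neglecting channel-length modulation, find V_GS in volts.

V_GS = 2.65 V

In saturation I_D = ½ k_n (V_GS − V_th)², so V_GS − V_th = √(2 I_D / k_n) = √(2 × 4.32 / 3) = 1.7 V.
V_GS = 0.95 + 1.7 = 2.65 V.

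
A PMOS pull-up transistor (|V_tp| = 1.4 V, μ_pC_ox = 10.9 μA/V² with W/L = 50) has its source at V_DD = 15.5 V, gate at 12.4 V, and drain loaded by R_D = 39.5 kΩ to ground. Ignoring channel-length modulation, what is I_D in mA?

I_D = 0.380 mA

V_SG = V_DD − V_G = 15.5 − 12.4 = 3.1 V, so V_ov = 3.1 − 1.4 = 1.7 V.
k_p = μ_pC_ox · (W/L) = 0.545 mA/V².
Assume saturation: I_D = ½ k_p V_ov² = 0.5 × 0.545 × 1.7² = 0.788 mA, giving V_SD = V_DD − I_D R_D = 15.5 − 0.788 × 39.5 = -15.6 V.
But -15.6 V < V_ov = 1.7 V, so the device is actually in triode.
In triode I_D = k_p[V_ov V_SD − ½ V_SD²] and I_D = (V_DD − V_SD)/R_D. Equating: 10.8 V_SD² − 37.6 V_SD + 15.5 = 0, giving V_SD = 0.478 V (the root below V_ov).
I_D = (15.5 − 0.478) / 39.5 = 0.38 mA.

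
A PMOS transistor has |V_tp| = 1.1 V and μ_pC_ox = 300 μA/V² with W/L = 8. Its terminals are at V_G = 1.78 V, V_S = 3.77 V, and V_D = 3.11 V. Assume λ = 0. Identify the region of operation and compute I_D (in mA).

Triode; I_D = 0.887 mA

V_SG = V_S − V_G = 3.77 − 1.78 = 1.99 V; V_SD = V_S − V_D = 3.77 − 3.11 = 0.66 V.
k_p = μ_pC_ox · (W/L) = 2.4 mA/V².
V_ov = V_SG − |V_tp| = 1.99 − 1.1 = 0.89 V.
Since V_SD = 0.66 V < V_ov = 0.89 V, the device is in the triode region.
I_D = k_p [V_ov · V_SD − ½ V_SD²] = 2.4 × [0.89 × 0.66 − 0.5 × 0.66²] = 0.887 mA.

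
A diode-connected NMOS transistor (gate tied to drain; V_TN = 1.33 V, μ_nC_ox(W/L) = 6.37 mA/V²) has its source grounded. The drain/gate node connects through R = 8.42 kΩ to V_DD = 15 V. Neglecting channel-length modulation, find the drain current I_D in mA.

With gate tied to drain, V_GS = V_DS ≥ V_GS − V_TN, so the device is in saturation.
KCL at the drain: ½ k_n (V_GS − V_TN)² = (V_DD − V_GS)/R.
Let x = V_GS − 1.33. Then 26.8 x² + x − 13.67 = 0, giving x = 0.696 V (positive root), so V_GS = 2.03 V.
I_D = (V_DD − V_GS)/R = (15 − 2.03) / 8.42 = 1.54 mA.

I_D = 1.54 mA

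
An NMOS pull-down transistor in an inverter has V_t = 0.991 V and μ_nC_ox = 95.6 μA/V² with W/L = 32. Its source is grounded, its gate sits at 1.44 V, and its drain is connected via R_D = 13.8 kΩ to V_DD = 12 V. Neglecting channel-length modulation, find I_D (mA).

I_D = 0.308 mA

V_GS = V_G = 1.44 V, so V_ov = 1.44 − 0.991 = 0.449 V.
k_n = μ_nC_ox · (W/L) = 3.059 mA/V².
Assume saturation: I_D = ½ k_n V_ov² = 0.5 × 3.059 × 0.449² = 0.308 mA, giving V_DS = V_DD − I_D R_D = 12 − 0.308 × 13.8 = 7.74 V.
V_DS = 7.74 V ≥ V_ov = 0.449 V, confirming saturation.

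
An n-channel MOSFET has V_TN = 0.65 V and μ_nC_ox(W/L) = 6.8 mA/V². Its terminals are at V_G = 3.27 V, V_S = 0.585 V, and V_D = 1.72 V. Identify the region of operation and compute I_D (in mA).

Triode; I_D = 11.3 mA

V_GS = V_G − V_S = 3.27 − 0.585 = 2.69 V; V_DS = V_D − V_S = 1.72 − 0.585 = 1.14 V.
V_ov = V_GS − V_TN = 2.69 − 0.65 = 2.04 V.
Since V_DS = 1.14 V < V_ov = 2.04 V, the device is in the triode region.
I_D = k_n [V_ov · V_DS − ½ V_DS²] = 6.8 × [2.04 × 1.14 − 0.5 × 1.14²] = 11.3 mA.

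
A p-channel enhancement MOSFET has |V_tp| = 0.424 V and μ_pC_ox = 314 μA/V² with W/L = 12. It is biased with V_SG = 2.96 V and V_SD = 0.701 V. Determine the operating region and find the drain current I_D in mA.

Triode; I_D = 5.77 mA

k_p = μ_pC_ox · (W/L) = 3.768 mA/V².
V_ov = V_SG − |V_tp| = 2.96 − 0.424 = 2.54 V.
Since V_SD = 0.701 V < V_ov = 2.54 V, the device is in the triode region.
I_D = k_p [V_ov · V_SD − ½ V_SD²] = 3.768 × [2.54 × 0.701 − 0.5 × 0.701²] = 5.77 mA.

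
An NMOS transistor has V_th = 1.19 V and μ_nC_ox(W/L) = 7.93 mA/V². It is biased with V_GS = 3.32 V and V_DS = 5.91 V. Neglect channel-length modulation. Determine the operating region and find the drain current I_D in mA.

V_ov = V_GS − V_th = 3.32 − 1.19 = 2.13 V.
Since V_DS = 5.91 V ≥ V_ov = 2.13 V, the device is in saturation.
I_D = ½ k_n V_ov² = 0.5 × 7.93 × 2.13² = 18 mA.

Saturation; I_D = 18.0 mA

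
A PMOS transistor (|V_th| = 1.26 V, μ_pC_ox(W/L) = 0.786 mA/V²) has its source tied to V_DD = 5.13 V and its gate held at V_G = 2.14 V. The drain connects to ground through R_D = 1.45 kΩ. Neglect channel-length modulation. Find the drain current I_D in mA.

V_SG = V_DD − V_G = 5.13 − 2.14 = 2.99 V, so V_ov = 2.99 − 1.26 = 1.73 V.
Assume saturation: I_D = ½ k_p V_ov² = 0.5 × 0.786 × 1.73² = 1.18 mA, giving V_SD = V_DD − I_D R_D = 5.13 − 1.18 × 1.45 = 3.42 V.
V_SD = 3.42 V ≥ V_ov = 1.73 V, confirming saturation.

I_D = 1.18 mA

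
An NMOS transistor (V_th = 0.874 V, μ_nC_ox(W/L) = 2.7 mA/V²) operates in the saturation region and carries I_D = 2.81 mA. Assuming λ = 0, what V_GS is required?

V_GS = 2.32 V

In saturation I_D = ½ k_n (V_GS − V_th)², so V_GS − V_th = √(2 I_D / k_n) = √(2 × 2.81 / 2.7) = 1.44 V.
V_GS = 0.874 + 1.44 = 2.32 V.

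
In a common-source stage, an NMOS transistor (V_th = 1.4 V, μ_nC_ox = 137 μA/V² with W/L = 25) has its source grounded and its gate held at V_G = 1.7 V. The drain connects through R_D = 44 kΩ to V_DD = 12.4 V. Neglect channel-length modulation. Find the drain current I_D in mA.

V_GS = V_G = 1.7 V, so V_ov = 1.7 − 1.4 = 0.3 V.
k_n = μ_nC_ox · (W/L) = 3.425 mA/V².
Assume saturation: I_D = ½ k_n V_ov² = 0.5 × 3.425 × 0.3² = 0.154 mA, giving V_DS = V_DD − I_D R_D = 12.4 − 0.154 × 44 = 5.62 V.
V_DS = 5.62 V ≥ V_ov = 0.3 V, confirming saturation.

I_D = 0.154 mA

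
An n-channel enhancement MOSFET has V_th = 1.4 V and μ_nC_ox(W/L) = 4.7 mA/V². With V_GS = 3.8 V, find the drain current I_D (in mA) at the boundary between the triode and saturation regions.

At the boundary V_DS = V_ov = V_GS − V_th = 3.8 − 1.4 = 2.4 V.
I_D = ½ k_n V_ov² = 0.5 × 4.7 × 2.4² = 13.5 mA.

I_D = 13.5 mA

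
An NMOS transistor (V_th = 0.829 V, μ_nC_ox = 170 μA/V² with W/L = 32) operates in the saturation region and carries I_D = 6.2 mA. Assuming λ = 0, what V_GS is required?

V_GS = 2.34 V

k_n = μ_nC_ox · (W/L) = 5.44 mA/V².
In saturation I_D = ½ k_n (V_GS − V_th)², so V_GS − V_th = √(2 I_D / k_n) = √(2 × 6.2 / 5.44) = 1.51 V.
V_GS = 0.829 + 1.51 = 2.34 V.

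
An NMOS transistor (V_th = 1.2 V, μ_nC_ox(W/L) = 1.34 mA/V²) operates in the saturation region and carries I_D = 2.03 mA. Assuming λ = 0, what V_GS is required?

In saturation I_D = ½ k_n (V_GS − V_th)², so V_GS − V_th = √(2 I_D / k_n) = √(2 × 2.03 / 1.34) = 1.74 V.
V_GS = 1.2 + 1.74 = 2.94 V.

V_GS = 2.94 V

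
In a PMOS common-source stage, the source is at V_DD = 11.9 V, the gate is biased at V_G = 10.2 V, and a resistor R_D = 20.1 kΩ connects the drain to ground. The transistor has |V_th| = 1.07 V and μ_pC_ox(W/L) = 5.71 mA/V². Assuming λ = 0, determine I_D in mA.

V_SG = V_DD − V_G = 11.9 − 10.2 = 1.7 V, so V_ov = 1.7 − 1.07 = 0.63 V.
Assume saturation: I_D = ½ k_p V_ov² = 0.5 × 5.71 × 0.63² = 1.13 mA, giving V_SD = V_DD − I_D R_D = 11.9 − 1.13 × 20.1 = -10.9 V.
But -10.9 V < V_ov = 0.63 V, so the device is actually in triode.
In triode I_D = k_p[V_ov V_SD − ½ V_SD²] and I_D = (V_DD − V_SD)/R_D. Equating: 57.4 V_SD² − 73.31 V_SD + 11.9 = 0, giving V_SD = 0.191 V (the root below V_ov).
I_D = (11.9 − 0.191) / 20.1 = 0.583 mA.

I_D = 0.583 mA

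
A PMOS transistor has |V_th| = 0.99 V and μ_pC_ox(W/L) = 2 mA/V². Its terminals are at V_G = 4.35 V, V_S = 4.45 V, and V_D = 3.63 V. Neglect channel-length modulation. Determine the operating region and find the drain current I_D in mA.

V_SG = V_S − V_G = 4.45 − 4.35 = 0.1 V; V_SD = V_S − V_D = 4.45 − 3.63 = 0.82 V.
V_SG = 0.1 V < |V_th| = 0.99 V, so the transistor is in cutoff.

Cutoff; I_D = 0 mA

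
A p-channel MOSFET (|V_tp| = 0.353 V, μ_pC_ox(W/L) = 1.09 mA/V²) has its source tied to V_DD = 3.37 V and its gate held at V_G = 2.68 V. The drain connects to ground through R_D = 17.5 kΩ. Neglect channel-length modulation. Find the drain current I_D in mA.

I_D = 0.0619 mA

V_SG = V_DD − V_G = 3.37 − 2.68 = 0.69 V, so V_ov = 0.69 − 0.353 = 0.337 V.
Assume saturation: I_D = ½ k_p V_ov² = 0.5 × 1.09 × 0.337² = 0.0619 mA, giving V_SD = V_DD − I_D R_D = 3.37 − 0.0619 × 17.5 = 2.29 V.
V_SD = 2.29 V ≥ V_ov = 0.337 V, confirming saturation.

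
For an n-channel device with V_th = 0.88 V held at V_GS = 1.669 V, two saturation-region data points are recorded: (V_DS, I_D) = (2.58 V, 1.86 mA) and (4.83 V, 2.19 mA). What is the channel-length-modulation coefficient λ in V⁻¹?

λ = 0.0990 V⁻¹

With V_GS fixed, I_D ∝ (1 + λ V_DS) in saturation, so I_D2/I_D1 = (1 + λ V_DS2)/(1 + λ V_DS1).
2.19/1.86 = 1.177 = (1 + 4.83 λ)/(1 + 2.58 λ).
Solving: λ (I_D1 V_DS2 − I_D2 V_DS1) = I_D2 − I_D1, so λ = (2.19 − 1.86) / (1.86 × 4.83 − 2.19 × 2.58) = 0.33 / 3.33 = 0.099 V⁻¹.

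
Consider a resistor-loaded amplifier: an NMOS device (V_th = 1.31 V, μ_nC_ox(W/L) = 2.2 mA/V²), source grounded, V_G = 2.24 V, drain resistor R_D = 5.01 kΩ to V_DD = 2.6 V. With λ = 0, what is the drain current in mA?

V_GS = V_G = 2.24 V, so V_ov = 2.24 − 1.31 = 0.93 V.
Assume saturation: I_D = ½ k_n V_ov² = 0.5 × 2.2 × 0.93² = 0.951 mA, giving V_DS = V_DD − I_D R_D = 2.6 − 0.951 × 5.01 = -2.17 V.
But -2.17 V < V_ov = 0.93 V, so the device is actually in triode.
In triode I_D = k_n[V_ov V_DS − ½ V_DS²] and I_D = (V_DD − V_DS)/R_D. Equating: 5.51 V_DS² − 11.25 V_DS + 2.6 = 0, giving V_DS = 0.266 V (the root below V_ov).
I_D = (2.6 − 0.266) / 5.01 = 0.466 mA.

I_D = 0.466 mA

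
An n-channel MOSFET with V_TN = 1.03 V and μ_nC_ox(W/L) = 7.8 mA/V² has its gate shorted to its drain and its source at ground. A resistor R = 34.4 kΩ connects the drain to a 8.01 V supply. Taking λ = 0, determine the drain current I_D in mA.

I_D = 0.196 mA

With gate tied to drain, V_GS = V_DS ≥ V_GS − V_TN, so the device is in saturation.
KCL at the drain: ½ k_n (V_GS − V_TN)² = (V_DD − V_GS)/R.
Let x = V_GS − 1.03. Then 134 x² + x − 6.98 = 0, giving x = 0.224 V (positive root), so V_GS = 1.25 V.
I_D = (V_DD − V_GS)/R = (8.01 − 1.25) / 34.4 = 0.196 mA.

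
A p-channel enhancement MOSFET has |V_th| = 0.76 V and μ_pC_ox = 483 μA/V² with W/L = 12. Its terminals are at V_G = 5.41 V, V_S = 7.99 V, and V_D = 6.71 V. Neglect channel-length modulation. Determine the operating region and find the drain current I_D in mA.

V_SG = V_S − V_G = 7.99 − 5.41 = 2.58 V; V_SD = V_S − V_D = 7.99 − 6.71 = 1.28 V.
k_p = μ_pC_ox · (W/L) = 5.796 mA/V².
V_ov = V_SG − |V_th| = 2.58 − 0.76 = 1.82 V.
Since V_SD = 1.28 V < V_ov = 1.82 V, the device is in the triode region.
I_D = k_p [V_ov · V_SD − ½ V_SD²] = 5.796 × [1.82 × 1.28 − 0.5 × 1.28²] = 8.75 mA.

Triode; I_D = 8.75 mA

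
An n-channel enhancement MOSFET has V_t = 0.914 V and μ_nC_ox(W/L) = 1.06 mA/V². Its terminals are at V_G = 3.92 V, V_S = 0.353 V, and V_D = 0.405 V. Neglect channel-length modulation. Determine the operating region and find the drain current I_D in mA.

Triode; I_D = 0.145 mA

V_GS = V_G − V_S = 3.92 − 0.353 = 3.57 V; V_DS = V_D − V_S = 0.405 − 0.353 = 0.052 V.
V_ov = V_GS − V_t = 3.57 − 0.914 = 2.65 V.
Since V_DS = 0.052 V < V_ov = 2.65 V, the device is in the triode region.
I_D = k_n [V_ov · V_DS − ½ V_DS²] = 1.06 × [2.65 × 0.052 − 0.5 × 0.052²] = 0.145 mA.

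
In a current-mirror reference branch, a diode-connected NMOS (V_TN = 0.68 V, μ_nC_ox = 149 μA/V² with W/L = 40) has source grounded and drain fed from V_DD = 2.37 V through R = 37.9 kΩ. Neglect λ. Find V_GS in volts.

V_GS = 0.798 V

With gate tied to drain, V_GS = V_DS ≥ V_GS − V_TN, so the device is in saturation.
k_n = μ_nC_ox · (W/L) = 5.96 mA/V².
KCL at the drain: ½ k_n (V_GS − V_TN)² = (V_DD − V_GS)/R.
Let x = V_GS − 0.68. Then 113 x² + x − 1.69 = 0, giving x = 0.118 V (positive root), so V_GS = 0.798 V.
I_D = (V_DD − V_GS)/R = (2.37 − 0.798) / 37.9 = 0.0415 mA.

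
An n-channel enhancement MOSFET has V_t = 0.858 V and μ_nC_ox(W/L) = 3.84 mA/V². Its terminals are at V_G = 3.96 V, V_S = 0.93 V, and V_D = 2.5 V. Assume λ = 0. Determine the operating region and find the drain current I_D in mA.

Triode; I_D = 8.36 mA

V_GS = V_G − V_S = 3.96 − 0.93 = 3.03 V; V_DS = V_D − V_S = 2.5 − 0.93 = 1.57 V.
V_ov = V_GS − V_t = 3.03 − 0.858 = 2.17 V.
Since V_DS = 1.57 V < V_ov = 2.17 V, the device is in the triode region.
I_D = k_n [V_ov · V_DS − ½ V_DS²] = 3.84 × [2.17 × 1.57 − 0.5 × 1.57²] = 8.36 mA.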